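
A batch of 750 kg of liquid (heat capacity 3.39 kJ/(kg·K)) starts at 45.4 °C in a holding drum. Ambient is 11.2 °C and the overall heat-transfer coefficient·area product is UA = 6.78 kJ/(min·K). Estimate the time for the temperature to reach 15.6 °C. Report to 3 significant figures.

Lumped-capacitance energy balance: M c_p dT/dt = UA(T_amb − T).
τ = M c_p/UA = 375.00 min; T_ss = T_amb = 11.200 °C.
T(t) = T_ss + (T₀ − T_ss)e^(−t/τ); set T = 15.6:
t = −τ ln[(T − T_ss)/(T₀ − T_ss)] = −375.00 · ln(0.12865) = 768.98 min.

769 min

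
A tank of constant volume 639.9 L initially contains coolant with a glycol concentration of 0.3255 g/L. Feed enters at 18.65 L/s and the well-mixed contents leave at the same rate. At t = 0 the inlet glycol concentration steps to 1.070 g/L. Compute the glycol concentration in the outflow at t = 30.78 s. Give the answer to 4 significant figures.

0.7664 g/L

Accumulation = in − out for the solute gives V dC/dt = Q(C_in − C).
Rewrite as dC/dt + C/τ = C_in/τ, τ = V/Q = 34.3110 s.
Integrating: C(t) = C_in + (C₀ − C_in) e^(−t/τ).
C(30.78) = 1.070 + (0.3255 − 1.070)·e^(−30.78/34.3110) = 1.070 + (-0.744500)·0.407755 = 0.766426 g/L.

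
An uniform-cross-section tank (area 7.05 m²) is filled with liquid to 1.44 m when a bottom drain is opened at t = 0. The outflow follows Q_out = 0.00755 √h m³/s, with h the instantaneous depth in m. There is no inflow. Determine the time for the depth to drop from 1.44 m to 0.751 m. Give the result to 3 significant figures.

With no inflow, A dh/dt = −0.00755 √h.
This is separable: 2 d(√h)/dt = −0.00755/A, so √h = √h₀ − (0.00755/(2A)) t.
t = 2A(√h₀ − √h)/0.00755 = 2·7.05·(√1.44 − √0.751)/0.00755
  = 14.100 × (1.2000 − 0.86660) / 0.00755 = 622.64 s.

623 s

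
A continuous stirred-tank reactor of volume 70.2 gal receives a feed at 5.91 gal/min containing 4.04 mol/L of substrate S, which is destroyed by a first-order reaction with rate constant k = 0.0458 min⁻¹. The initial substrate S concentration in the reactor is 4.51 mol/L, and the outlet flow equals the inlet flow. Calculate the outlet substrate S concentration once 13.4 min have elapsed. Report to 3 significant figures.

V dC/dt = Q(C_in − C) − k V C.
dC/dt = (Q/V) C_in − (Q/V + k) C; effective rate a = Q/V + k = 0.084188 + 0.0458 = 0.12999 min⁻¹.
C_ss = Q C_in/(Q + kV) = 2.6165 mol/L; C(t) = C_ss + (C₀ − C_ss) e^(−a t).
C(13.4) = 2.6165 + (1.8935)·e^(−0.12999·13.4) = 2.6165 + (1.8935)·0.17520 = 2.9483 mol/L.

2.95 mol/L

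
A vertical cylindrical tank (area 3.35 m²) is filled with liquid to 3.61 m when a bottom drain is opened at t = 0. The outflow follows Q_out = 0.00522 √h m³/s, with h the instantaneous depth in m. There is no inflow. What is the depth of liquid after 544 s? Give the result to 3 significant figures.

2.18 m

Accumulation of liquid (constant cross-section A): A dh/dt = −0.00522 √h.
This is separable: 2 d(√h)/dt = −0.00522/A, so √h = √h₀ − (0.00522/(2A)) t.
√h = √3.61 − 0.00522·544/(2·3.35) = 1.9000 − 0.42383 = 1.4762.
h = 1.4762² = 2.1791 m.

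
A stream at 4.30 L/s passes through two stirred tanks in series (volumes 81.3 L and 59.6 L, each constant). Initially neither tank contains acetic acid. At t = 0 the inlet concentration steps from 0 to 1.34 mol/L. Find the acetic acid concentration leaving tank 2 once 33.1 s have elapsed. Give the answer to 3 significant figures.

0.806 mol/L

Each tank obeys Vᵢ dCᵢ/dt = Q(Cᵢ₋₁ − Cᵢ), so τᵢ = Vᵢ/Q.
τ₁ = 81.3/4.30 = 18.907 s; τ₂ = 59.6/4.30 = 13.860 s.
Solving the cascade with C₁(0)=C₂(0)=0 gives C₂(t) = C_in[1 − (τ₁ e^(−t/τ₁) − τ₂ e^(−t/τ₂))/(τ₁ − τ₂)].
At t = 33.1: e^(−t/τ₁) = 0.17366, e^(−t/τ₂) = 0.091805.
C₂ = 1.34·[1 − (18.907·0.17366 − 13.860·0.091805)/(5.0465)] = 1.34·0.60154 = 0.80606 mol/L.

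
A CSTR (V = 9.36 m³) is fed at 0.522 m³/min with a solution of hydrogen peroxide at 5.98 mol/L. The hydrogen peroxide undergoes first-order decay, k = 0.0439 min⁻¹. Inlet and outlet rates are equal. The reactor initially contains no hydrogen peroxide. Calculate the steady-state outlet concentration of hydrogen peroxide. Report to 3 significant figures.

3.35 mol/L

Species balance: V dC/dt = Q C_in − Q C − k V C.
Steady state (dC/dt = 0): C_ss = Q C_in/(Q + kV) = C_in/(1 + kV/Q).
C_ss = 0.522·5.98/(0.522 + 0.0439·9.36) = 3.1216/0.93290 = 3.3461 mol/L.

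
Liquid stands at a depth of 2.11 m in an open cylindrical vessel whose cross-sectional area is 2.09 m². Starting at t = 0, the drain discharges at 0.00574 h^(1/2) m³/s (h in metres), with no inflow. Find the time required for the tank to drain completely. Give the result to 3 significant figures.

With no inflow, A dh/dt = −0.00574 √h.
∫ h^(−1/2) dh = −(0.00574/A) ∫ dt, giving 2√h = 2√h₀ − (0.00574/A) t.
Set h = 0: 2√h₀ = (0.00574/A) t_empty ⇒ t_empty = 2A√h₀/0.00574.
t_empty = 2·2.09·√2.11/0.00574 = 4.1800·1.4526/0.00574 = 1057.8 s.

1060 s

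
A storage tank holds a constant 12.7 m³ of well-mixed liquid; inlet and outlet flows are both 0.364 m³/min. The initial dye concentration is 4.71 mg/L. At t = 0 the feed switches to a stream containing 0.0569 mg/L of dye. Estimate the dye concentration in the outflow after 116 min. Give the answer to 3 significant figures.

Accumulation = in − out for the solute gives V dC/dt = Q(C_in − C).
Rewrite as dC/dt + C/τ = C_in/τ, τ = V/Q = 34.890 min.
This is linear first-order; C(t) = C_in + (C₀ − C_in) e^(−t/τ).
C(116) = 0.0569 + (4.71 − 0.0569)·e^(−116/34.890) = 0.0569 + (4.6531)·0.035982 = 0.22433 mg/L.

0.224 mg/L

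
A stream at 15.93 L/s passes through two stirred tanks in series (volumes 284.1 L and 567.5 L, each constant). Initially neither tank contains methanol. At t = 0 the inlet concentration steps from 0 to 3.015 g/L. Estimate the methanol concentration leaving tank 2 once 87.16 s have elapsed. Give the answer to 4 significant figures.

2.515 g/L

Each tank obeys Vᵢ dCᵢ/dt = Q(Cᵢ₋₁ − Cᵢ), so τᵢ = Vᵢ/Q.
τ₁ = 284.1/15.93 = 17.8343 s; τ₂ = 567.5/15.93 = 35.6246 s.
Tank 1: C₁ = C_in(1 − e^(−t/τ₁)). Tank 2 (τ₁ ≠ τ₂): C₂ = C_in[1 − (τ₁ e^(−t/τ₁) − τ₂ e^(−t/τ₂))/(τ₁ − τ₂)].
At t = 87.16: e^(−t/τ₁) = 0.00754237, e^(−t/τ₂) = 0.0865855.
C₂ = 3.015·[1 − (17.8343·0.00754237 − 35.6246·0.0865855)/(-17.7903)] = 3.015·0.834176 = 2.51504 g/L.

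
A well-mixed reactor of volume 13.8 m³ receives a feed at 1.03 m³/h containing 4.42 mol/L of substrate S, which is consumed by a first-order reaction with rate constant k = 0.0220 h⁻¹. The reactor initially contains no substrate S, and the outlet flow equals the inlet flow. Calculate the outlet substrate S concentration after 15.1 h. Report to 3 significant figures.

2.62 mol/L

Accumulation = in − out − consumed: V dC/dt = Q C_in − Q C − k V C.
This is linear with rate a = Q/V + k = 0.096638 h⁻¹.
C_ss = Q C_in/(Q + kV) = 3.4138 mol/L; C(t) = C_ss + (C₀ − C_ss) e^(−a t).
C(15.1) = 3.4138 + (-3.4138)·e^(−0.096638·15.1) = 3.4138 + (-3.4138)·0.23242 = 2.6204 mol/L.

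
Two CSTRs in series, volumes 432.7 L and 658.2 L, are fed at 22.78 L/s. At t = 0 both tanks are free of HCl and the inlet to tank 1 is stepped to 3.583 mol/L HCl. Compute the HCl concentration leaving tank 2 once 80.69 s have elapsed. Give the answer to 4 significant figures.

Time constants: τᵢ = Vᵢ/Q for each well-mixed tank.
τ₁ = 432.7/22.78 = 18.9947 s; τ₂ = 658.2/22.78 = 28.8938 s.
Tank 1: C₁ = C_in(1 − e^(−t/τ₁)). Tank 2 (τ₁ ≠ τ₂): C₂ = C_in[1 − (τ₁ e^(−t/τ₁) − τ₂ e^(−t/τ₂))/(τ₁ − τ₂)].
At t = 80.69: e^(−t/τ₁) = 0.0142925, e^(−t/τ₂) = 0.0612590.
C₂ = 3.583·[1 − (18.9947·0.0142925 − 28.8938·0.0612590)/(-9.89903)] = 3.583·0.848619 = 3.04060 mol/L.

3.041 mol/L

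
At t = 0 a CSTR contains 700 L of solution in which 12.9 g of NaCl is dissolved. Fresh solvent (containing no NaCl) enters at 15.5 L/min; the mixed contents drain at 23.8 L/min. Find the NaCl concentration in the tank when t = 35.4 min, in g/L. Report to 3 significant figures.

0.00667 g/L

Total volume: dV/dt = Q_in − Q_out = -8.3000 L/min, so V(t) = 700 − 8.3000 t and V(35.4) = 406.18 L.
Solute balance: dm/dt = 0 − Q_out C = −Q_out m/V(t).
Separate: dm/m = −Q_out dt/V(t) ⇒ ln(m/m₀) = −(Q_out/(Q_in−Q_out)) ln(V/V₀).
m = m₀ (V₀/V)^(Q_out/(Q_in−Q_out)) = 12.9 × (700/406.18)^(-2.8675) = 2.7088 g.
C = m/V = 2.7088/406.18 = 0.0066690 g/L.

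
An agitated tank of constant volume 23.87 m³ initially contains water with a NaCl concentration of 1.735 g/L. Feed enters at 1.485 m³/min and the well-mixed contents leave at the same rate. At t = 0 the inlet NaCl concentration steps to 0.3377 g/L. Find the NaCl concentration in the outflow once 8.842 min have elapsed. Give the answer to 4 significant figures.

Transient balance on the dissolved component: V dC/dt = Q(C_in − C).
Rewrite as dC/dt + C/τ = C_in/τ, τ = V/Q = 16.0741 min.
This is linear first-order; C(t) = C_in + (C₀ − C_in) e^(−t/τ).
C(8.842) = 0.3377 + (1.735 − 0.3377)·e^(−8.842/16.0741) = 0.3377 + (1.39730)·0.576905 = 1.14381 g/L.

1.144 g/L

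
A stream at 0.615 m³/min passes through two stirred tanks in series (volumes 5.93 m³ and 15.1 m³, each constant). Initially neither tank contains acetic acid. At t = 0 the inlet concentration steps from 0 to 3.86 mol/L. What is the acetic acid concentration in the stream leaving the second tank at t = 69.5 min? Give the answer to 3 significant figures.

3.49 mol/L

Species balance on tank i: dCᵢ/dt = (Cᵢ₋₁ − Cᵢ)/τᵢ with τᵢ = Vᵢ/Q.
τ₁ = 5.93/0.615 = 9.6423 min; τ₂ = 15.1/0.615 = 24.553 min.
Solving the cascade with C₁(0)=C₂(0)=0 gives C₂(t) = C_in[1 − (τ₁ e^(−t/τ₁) − τ₂ e^(−t/τ₂))/(τ₁ − τ₂)].
At t = 69.5: e^(−t/τ₁) = 0.00074075, e^(−t/τ₂) = 0.058976.
C₂ = 3.86·[1 − (9.6423·0.00074075 − 24.553·0.058976)/(-14.911)] = 3.86·0.90337 = 3.4870 mol/L.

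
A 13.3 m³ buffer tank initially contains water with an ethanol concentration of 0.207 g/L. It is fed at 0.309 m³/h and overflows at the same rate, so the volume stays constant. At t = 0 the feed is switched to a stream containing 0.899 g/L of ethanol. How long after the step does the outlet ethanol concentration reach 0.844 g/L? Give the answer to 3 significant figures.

Unsteady species balance (constant V, well mixed): V dC/dt = Q(C_in − C), so τ = V/Q = 43.042 h.
C(t) = C_in + (C₀ − C_in) e^(−t/τ). Set C = 0.844 and solve for t:
e^(−t/τ) = (C − C_in)/(C₀ − C_in) = (0.844 − 0.899)/(0.207 − 0.899) = 0.079480
t = −τ ln(…) = 43.042 × 2.5323 = 108.99 h.

109 h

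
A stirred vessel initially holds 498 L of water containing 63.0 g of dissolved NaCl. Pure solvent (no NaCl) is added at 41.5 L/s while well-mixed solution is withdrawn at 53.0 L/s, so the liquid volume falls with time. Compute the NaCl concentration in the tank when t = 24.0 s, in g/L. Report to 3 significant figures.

Total volume: dV/dt = Q_in − Q_out = -11.500 L/s, so V(t) = 498 − 11.500 t and V(24.0) = 222.00 L.
Species balance (pure solvent in): dm/dt = −Q_out · m/V(t).
dm/m = −Q_out dt/(V₀ − 11.500 t); integrating gives ln(m/m₀) = −(Q_out/(Q_in−Q_out)) ln(V/V₀).
m = m₀ (V₀/V)^(Q_out/(Q_in−Q_out)) = 63.0 × (498/222.00)^(-4.6087) = 1.5215 g.
C = m/V = 1.5215/222.00 = 0.0068534 g/L.

0.00685 g/L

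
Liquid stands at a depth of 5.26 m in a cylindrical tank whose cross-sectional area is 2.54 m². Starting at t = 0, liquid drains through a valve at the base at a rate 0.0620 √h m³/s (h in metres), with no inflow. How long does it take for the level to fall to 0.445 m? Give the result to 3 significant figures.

133 s

A dh/dt = −Q_out = −0.0620 √h.
∫ h^(−1/2) dh = −(0.0620/A) ∫ dt, giving 2√h = 2√h₀ − (0.0620/A) t.
t = 2A(√h₀ − √h)/0.0620 = 2·2.54·(√5.26 − √0.445)/0.0620
  = 5.0800 × (2.2935 − 0.66708) / 0.0620 = 133.26 s.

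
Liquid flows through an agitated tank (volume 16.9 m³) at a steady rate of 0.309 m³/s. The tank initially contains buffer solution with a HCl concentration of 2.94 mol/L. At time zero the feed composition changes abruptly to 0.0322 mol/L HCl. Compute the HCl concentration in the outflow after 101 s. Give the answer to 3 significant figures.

0.491 mol/L

Accumulation = in − out for the solute gives V dC/dt = Q(C_in − C).
Rewrite as dC/dt + C/τ = C_in/τ, τ = V/Q = 54.693 s.
Integrating: C(t) = C_in + (C₀ − C_in) e^(−t/τ).
C(101) = 0.0322 + (2.94 − 0.0322)·e^(−101/54.693) = 0.0322 + (2.9078)·0.15776 = 0.49093 mol/L.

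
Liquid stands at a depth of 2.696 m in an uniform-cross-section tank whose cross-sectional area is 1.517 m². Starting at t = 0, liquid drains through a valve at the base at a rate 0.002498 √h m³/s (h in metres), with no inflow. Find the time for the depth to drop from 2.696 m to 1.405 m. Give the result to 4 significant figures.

With no inflow, A dh/dt = −0.002498 √h.
This is separable: 2 d(√h)/dt = −0.002498/A, so √h = √h₀ − (0.002498/(2A)) t.
t = 2A(√h₀ − √h)/0.002498 = 2·1.517·(√2.696 − √1.405)/0.002498
  = 3.03400 × (1.64195 − 1.18533) / 0.002498 = 554.601 s.

554.6 s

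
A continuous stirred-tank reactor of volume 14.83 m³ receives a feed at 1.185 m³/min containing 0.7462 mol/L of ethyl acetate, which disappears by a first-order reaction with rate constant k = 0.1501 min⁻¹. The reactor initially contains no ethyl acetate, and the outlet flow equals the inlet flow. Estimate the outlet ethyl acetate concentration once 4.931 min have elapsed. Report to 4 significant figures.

Accumulation = in − out − consumed: V dC/dt = Q C_in − Q C − k V C.
This is linear with rate a = Q/V + k = 0.230006 min⁻¹.
C_ss = Q C_in/(Q + kV) = 0.259235 mol/L; C(t) = C_ss + (C₀ − C_ss) e^(−a t).
C(4.931) = 0.259235 + (-0.259235)·e^(−0.230006·4.931) = 0.259235 + (-0.259235)·0.321693 = 0.175841 mol/L.

0.1758 mol/L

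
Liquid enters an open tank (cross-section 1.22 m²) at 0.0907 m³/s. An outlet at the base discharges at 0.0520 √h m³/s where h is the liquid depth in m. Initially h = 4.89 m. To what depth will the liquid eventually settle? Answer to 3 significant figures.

3.04 m

A dh/dt = Q_in − 0.0520 √h. Steady state requires inflow = outflow:
Q_in = 0.0520 √h_ss ⇒ √h_ss = 0.0907/0.0520 = 1.7442.
h_ss = 1.7442² = 3.0423 m. (Since h₀ = 4.89 m > h_ss, the level will fall toward this value.)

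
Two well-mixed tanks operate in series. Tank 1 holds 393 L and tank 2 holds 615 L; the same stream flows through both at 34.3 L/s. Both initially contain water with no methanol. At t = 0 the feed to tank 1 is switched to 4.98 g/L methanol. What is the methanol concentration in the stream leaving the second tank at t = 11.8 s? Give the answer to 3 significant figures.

Species balance on tank i: dCᵢ/dt = (Cᵢ₋₁ − Cᵢ)/τᵢ with τᵢ = Vᵢ/Q.
τ₁ = 393/34.3 = 11.458 s; τ₂ = 615/34.3 = 17.930 s.
Solving the cascade with C₁(0)=C₂(0)=0 gives C₂(t) = C_in[1 − (τ₁ e^(−t/τ₁) − τ₂ e^(−t/τ₂))/(τ₁ − τ₂)].
At t = 11.8: e^(−t/τ₁) = 0.35705, e^(−t/τ₂) = 0.51783.
C₂ = 4.98·[1 − (11.458·0.35705 − 17.930·0.51783)/(-6.4723)] = 4.98·0.19756 = 0.98384 g/L.

0.984 g/L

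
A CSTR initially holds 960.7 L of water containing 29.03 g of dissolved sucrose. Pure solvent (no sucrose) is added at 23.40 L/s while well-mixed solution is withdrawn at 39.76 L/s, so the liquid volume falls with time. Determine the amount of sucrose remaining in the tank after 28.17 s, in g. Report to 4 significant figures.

Total volume: dV/dt = Q_in − Q_out = -16.3600 L/s, so V(t) = 960.7 − 16.3600 t and V(28.17) = 499.839 L.
Species balance (pure solvent in): dm/dt = −Q_out · m/V(t).
dm/m = −Q_out dt/(V₀ − 16.3600 t); integrating gives ln(m/m₀) = −(Q_out/(Q_in−Q_out)) ln(V/V₀).
m = m₀ (V₀/V)^(Q_out/(Q_in−Q_out)) = 29.03 × (960.7/499.839)^(-2.43032) = 5.93233 g.

5.932 g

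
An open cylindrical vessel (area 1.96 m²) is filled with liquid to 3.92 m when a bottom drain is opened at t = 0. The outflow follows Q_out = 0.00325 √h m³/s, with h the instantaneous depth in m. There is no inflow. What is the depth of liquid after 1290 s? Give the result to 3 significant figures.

0.829 m

With no inflow, A dh/dt = −0.00325 √h.
This is separable: 2 d(√h)/dt = −0.00325/A, so √h = √h₀ − (0.00325/(2A)) t.
√h = √3.92 − 0.00325·1290/(2·1.96) = 1.9799 − 1.0695 = 0.91038.
h = 0.91038² = 0.82880 m.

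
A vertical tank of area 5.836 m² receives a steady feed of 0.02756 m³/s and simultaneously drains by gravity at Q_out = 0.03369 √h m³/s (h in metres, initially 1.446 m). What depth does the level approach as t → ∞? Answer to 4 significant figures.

Level balance: A dh/dt = 0.02756 − 0.03369 √h. Setting dh/dt = 0:
Q_in = 0.03369 √h_ss ⇒ √h_ss = 0.02756/0.03369 = 0.818047.
h_ss = 0.818047² = 0.669201 m. (Since h₀ = 1.446 m > h_ss, the level will fall toward this value.)

0.6692 m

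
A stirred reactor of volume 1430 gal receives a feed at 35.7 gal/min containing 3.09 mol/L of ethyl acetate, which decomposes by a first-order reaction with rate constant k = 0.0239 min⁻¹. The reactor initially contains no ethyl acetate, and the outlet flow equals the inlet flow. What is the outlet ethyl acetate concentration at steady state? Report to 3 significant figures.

V dC/dt = Q(C_in − C) − k V C.
Steady state (dC/dt = 0): C_ss = Q C_in/(Q + kV) = C_in/(1 + kV/Q).
C_ss = 35.7·3.09/(35.7 + 0.0239·1430) = 110.31/69.877 = 1.5787 mol/L.

1.58 mol/L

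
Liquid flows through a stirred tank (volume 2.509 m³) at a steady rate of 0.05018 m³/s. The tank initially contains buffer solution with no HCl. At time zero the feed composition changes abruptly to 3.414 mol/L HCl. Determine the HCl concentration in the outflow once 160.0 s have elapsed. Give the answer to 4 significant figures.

Unsteady species balance (constant V, well mixed): V dC/dt = Q(C_in − C).
Rewrite as dC/dt + C/τ = C_in/τ, τ = V/Q = 50.0000 s.
Solution: C(t) = C_in + (C₀ − C_in) e^(−t/τ).
C(160.0) = 3.414 + (0 − 3.414)·e^(−160.0/50.0000) = 3.414 + (-3.41400)·0.0407622 = 3.27484 mol/L.

3.275 mol/L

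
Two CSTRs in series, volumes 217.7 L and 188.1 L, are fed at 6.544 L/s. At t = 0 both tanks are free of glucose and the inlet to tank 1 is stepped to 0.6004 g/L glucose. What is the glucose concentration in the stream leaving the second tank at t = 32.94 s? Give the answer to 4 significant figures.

Species balance on tank i: dCᵢ/dt = (Cᵢ₋₁ − Cᵢ)/τᵢ with τᵢ = Vᵢ/Q.
τ₁ = 217.7/6.544 = 33.2671 s; τ₂ = 188.1/6.544 = 28.7439 s.
Solving the cascade with C₁(0)=C₂(0)=0 gives C₂(t) = C_in[1 − (τ₁ e^(−t/τ₁) − τ₂ e^(−t/τ₂))/(τ₁ − τ₂)].
At t = 32.94: e^(−t/τ₁) = 0.371515, e^(−t/τ₂) = 0.317911.
C₂ = 0.6004·[1 − (33.2671·0.371515 − 28.7439·0.317911)/(4.52323)] = 0.6004·0.287851 = 0.172826 g/L.

0.1728 g/L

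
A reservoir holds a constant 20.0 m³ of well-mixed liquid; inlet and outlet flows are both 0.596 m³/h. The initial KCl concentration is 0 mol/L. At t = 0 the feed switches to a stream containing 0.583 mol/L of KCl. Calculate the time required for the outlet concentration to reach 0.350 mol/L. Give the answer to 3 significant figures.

30.8 h

Species balance: V dC/dt = Q(C_in − C) ⇒ τ = V/Q = 33.557 h.
C(t) = C_in + (C₀ − C_in) e^(−t/τ). Set C = 0.350 and solve for t:
e^(−t/τ) = (C − C_in)/(C₀ − C_in) = (0.350 − 0.583)/(0 − 0.583) = 0.39966
t = −τ ln(…) = 33.557 × 0.91715 = 30.777 h.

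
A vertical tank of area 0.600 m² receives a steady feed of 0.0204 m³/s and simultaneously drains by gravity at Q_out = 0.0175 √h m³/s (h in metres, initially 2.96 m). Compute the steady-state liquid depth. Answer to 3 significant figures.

1.36 m

Volume balance on the tank: A dh/dt = Q_in − 0.0175 √h. At steady state dh/dt = 0:
Q_in = 0.0175 √h_ss ⇒ √h_ss = 0.0204/0.0175 = 1.1657.
h_ss = 1.1657² = 1.3589 m. (Since h₀ = 2.96 m > h_ss, the level will fall toward this value.)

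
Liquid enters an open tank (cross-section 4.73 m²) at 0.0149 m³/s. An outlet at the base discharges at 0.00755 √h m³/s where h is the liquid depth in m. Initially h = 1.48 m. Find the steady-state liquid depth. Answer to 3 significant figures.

Mass balance (ρ constant): A dh/dt = Q_in − 0.00755 √h. At steady state dh/dt = 0:
Q_in = 0.00755 √h_ss ⇒ √h_ss = 0.0149/0.00755 = 1.9735.
h_ss = 1.9735² = 3.8947 m. (Since h₀ = 1.48 m < h_ss, the level will rise toward this value.)

3.89 m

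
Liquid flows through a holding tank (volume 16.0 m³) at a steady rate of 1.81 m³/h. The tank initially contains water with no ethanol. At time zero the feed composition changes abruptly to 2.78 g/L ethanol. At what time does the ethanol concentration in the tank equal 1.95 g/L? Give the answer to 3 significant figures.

10.7 h

Mass balance on the solute (V constant): V dC/dt = Q(C_in − C), so τ = V/Q = 8.8398 h.
C(t) = C_in + (C₀ − C_in) e^(−t/τ). Set C = 1.95 and solve for t:
e^(−t/τ) = (C − C_in)/(C₀ − C_in) = (1.95 − 2.78)/(0 − 2.78) = 0.29856
t = −τ ln(…) = 8.8398 × 1.2088 = 10.685 h.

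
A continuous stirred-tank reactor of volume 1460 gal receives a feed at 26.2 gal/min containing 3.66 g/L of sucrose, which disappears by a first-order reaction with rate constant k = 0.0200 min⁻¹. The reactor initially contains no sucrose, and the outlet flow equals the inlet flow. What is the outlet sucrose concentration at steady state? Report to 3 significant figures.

1.73 g/L

Accumulation = in − out − consumed: V dC/dt = Q C_in − Q C − k V C.
Steady state (dC/dt = 0): C_ss = Q C_in/(Q + kV) = C_in/(1 + kV/Q).
C_ss = 26.2·3.66/(26.2 + 0.0200·1460) = 95.892/55.400 = 1.7309 g/L.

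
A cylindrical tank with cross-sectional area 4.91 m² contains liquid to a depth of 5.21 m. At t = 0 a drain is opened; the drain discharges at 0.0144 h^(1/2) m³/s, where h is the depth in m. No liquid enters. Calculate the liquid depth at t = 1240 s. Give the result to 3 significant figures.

With no inflow, A dh/dt = −0.0144 √h.
∫ h^(−1/2) dh = −(0.0144/A) ∫ dt, giving 2√h = 2√h₀ − (0.0144/A) t.
√h = √5.21 − 0.0144·1240/(2·4.91) = 2.2825 − 1.8183 = 0.46421.
h = 0.46421² = 0.21549 m.

0.215 m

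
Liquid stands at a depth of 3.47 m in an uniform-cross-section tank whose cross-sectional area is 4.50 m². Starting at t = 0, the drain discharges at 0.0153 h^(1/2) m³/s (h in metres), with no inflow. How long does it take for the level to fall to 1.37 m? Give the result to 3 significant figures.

Unsteady balance on liquid volume: A dh/dt = −0.0153 √h.
This is separable: 2 d(√h)/dt = −0.0153/A, so √h = √h₀ − (0.0153/(2A)) t.
t = 2A(√h₀ − √h)/0.0153 = 2·4.50·(√3.47 − √1.37)/0.0153
  = 9.0000 × (1.8628 − 1.1705) / 0.0153 = 407.25 s.

407 s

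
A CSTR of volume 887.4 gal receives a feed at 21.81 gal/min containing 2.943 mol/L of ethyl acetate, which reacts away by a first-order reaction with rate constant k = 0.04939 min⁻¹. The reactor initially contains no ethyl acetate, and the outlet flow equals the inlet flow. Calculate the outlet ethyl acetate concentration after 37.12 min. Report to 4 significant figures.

Accumulation = in − out − consumed: V dC/dt = Q C_in − Q C − k V C.
dC/dt = (Q/V) C_in − (Q/V + k) C; effective rate a = Q/V + k = 0.0245774 + 0.04939 = 0.0739674 min⁻¹.
C_ss = Q C_in/(Q + kV) = 0.977881 mol/L; C(t) = C_ss + (C₀ − C_ss) e^(−a t).
C(37.12) = 0.977881 + (-0.977881)·e^(−0.0739674·37.12) = 0.977881 + (-0.977881)·0.0642052 = 0.915096 mol/L.

0.9151 mol/L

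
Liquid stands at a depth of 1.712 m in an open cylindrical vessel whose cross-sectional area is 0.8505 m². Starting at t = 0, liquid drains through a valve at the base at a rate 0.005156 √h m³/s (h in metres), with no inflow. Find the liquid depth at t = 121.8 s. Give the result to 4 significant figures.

0.8822 m

A dh/dt = −Q_out = −0.005156 √h.
Separate and integrate: 2(√h − √h₀) = −(0.005156/A) t.
√h = √1.712 − 0.005156·121.8/(2·0.8505) = 1.30843 − 0.369195 = 0.939239.
h = 0.939239² = 0.882170 m.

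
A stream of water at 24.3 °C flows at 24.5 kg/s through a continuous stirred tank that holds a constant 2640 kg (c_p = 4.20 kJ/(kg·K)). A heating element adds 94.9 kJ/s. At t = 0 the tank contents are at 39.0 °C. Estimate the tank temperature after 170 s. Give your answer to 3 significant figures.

28.1 °C

M c_p dT/dt = ṁ c_p (T_in − T) + Q̇.
τ = M/ṁ = 107.76 s; T_ss = T_in + Q̇/(ṁ c_p) = 24.3 + 94.9/(24.5·4.20) = 25.222 °C.
T approaches T_ss exponentially: T(t) = T_ss + (T₀ − T_ss) e^(−t/τ).
T(170) = 25.222 + (13.778)·e^(−170/107.76) = 25.222 + (13.778)·0.20646 = 28.067 °C.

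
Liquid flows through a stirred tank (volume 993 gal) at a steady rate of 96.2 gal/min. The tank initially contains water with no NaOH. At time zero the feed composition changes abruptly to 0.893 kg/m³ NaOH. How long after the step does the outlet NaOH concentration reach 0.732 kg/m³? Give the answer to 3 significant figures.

Species balance: V dC/dt = Q(C_in − C) ⇒ τ = V/Q = 10.322 min.
C(t) = C_in + (C₀ − C_in) e^(−t/τ). Set C = 0.732 and solve for t:
e^(−t/τ) = (C − C_in)/(C₀ − C_in) = (0.732 − 0.893)/(0 − 0.893) = 0.18029
t = −τ ln(…) = 10.322 × 1.7132 = 17.684 min.

17.7 min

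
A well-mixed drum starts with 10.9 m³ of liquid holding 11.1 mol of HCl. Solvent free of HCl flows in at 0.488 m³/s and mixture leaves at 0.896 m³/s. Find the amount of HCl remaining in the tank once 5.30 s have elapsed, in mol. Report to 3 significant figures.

6.83 mol

Let m(t) be the amount of HCl. Volume: V(t) = V₀ + (Q_in − Q_out) t = 10.9 − 0.40800 t; V(5.30) = 8.7376 m³.
Solute balance: dm/dt = 0 − Q_out C = −Q_out m/V(t).
dm/m = −Q_out dt/(V₀ − 0.40800 t); integrating gives ln(m/m₀) = −(Q_out/(Q_in−Q_out)) ln(V/V₀).
m = m₀ (V₀/V)^(Q_out/(Q_in−Q_out)) = 11.1 × (10.9/8.7376)^(-2.1961) = 6.8301 mol.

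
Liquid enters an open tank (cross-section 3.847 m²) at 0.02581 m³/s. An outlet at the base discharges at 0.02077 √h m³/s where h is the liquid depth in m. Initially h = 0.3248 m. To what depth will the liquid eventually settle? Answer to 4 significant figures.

1.544 m

Level balance: A dh/dt = 0.02581 − 0.02077 √h. Setting dh/dt = 0:
Q_in = 0.02077 √h_ss ⇒ √h_ss = 0.02581/0.02077 = 1.24266.
h_ss = 1.24266² = 1.54420 m. (Since h₀ = 0.3248 m < h_ss, the level will rise toward this value.)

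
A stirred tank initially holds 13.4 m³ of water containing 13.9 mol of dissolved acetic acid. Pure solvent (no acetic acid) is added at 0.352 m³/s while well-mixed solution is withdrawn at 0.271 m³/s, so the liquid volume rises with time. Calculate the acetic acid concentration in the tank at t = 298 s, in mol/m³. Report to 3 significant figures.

0.0118 mol/m³

Total volume: dV/dt = Q_in − Q_out = 0.081000 m³/s, so V(t) = 13.4 + 0.081000 t and V(298) = 37.538 m³.
Solute balance: dm/dt = 0 − Q_out C = −Q_out m/V(t).
Separate: dm/m = −Q_out dt/V(t) ⇒ ln(m/m₀) = −(Q_out/(Q_in−Q_out)) ln(V/V₀).
m = m₀ (V₀/V)^(Q_out/(Q_in−Q_out)) = 13.9 × (13.4/37.538)^(3.3457) = 0.44286 mol.
C = m/V = 0.44286/37.538 = 0.011798 mol/m³.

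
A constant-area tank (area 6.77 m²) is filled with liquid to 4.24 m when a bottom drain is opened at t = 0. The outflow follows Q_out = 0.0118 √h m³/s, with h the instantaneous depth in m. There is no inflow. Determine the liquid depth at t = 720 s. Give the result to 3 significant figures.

2.05 m

A dh/dt = −Q_out = −0.0118 √h.
∫ h^(−1/2) dh = −(0.0118/A) ∫ dt, giving 2√h = 2√h₀ − (0.0118/A) t.
√h = √4.24 − 0.0118·720/(2·6.77) = 2.0591 − 0.62747 = 1.4317.
h = 1.4317² = 2.0496 m.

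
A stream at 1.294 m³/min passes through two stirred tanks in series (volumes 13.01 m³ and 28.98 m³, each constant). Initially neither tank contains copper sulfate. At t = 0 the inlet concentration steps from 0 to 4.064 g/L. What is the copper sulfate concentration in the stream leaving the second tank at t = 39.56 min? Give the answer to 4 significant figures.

2.868 g/L

Species balance on tank i: dCᵢ/dt = (Cᵢ₋₁ − Cᵢ)/τᵢ with τᵢ = Vᵢ/Q.
τ₁ = 13.01/1.294 = 10.0541 min; τ₂ = 28.98/1.294 = 22.3957 min.
Tank 1: C₁ = C_in(1 − e^(−t/τ₁)). Tank 2 (τ₁ ≠ τ₂): C₂ = C_in[1 − (τ₁ e^(−t/τ₁) − τ₂ e^(−t/τ₂))/(τ₁ − τ₂)].
At t = 39.56: e^(−t/τ₁) = 0.0195513, e^(−t/τ₂) = 0.170945.
C₂ = 4.064·[1 − (10.0541·0.0195513 − 22.3957·0.170945)/(-12.3416)] = 4.064·0.705722 = 2.86805 g/L.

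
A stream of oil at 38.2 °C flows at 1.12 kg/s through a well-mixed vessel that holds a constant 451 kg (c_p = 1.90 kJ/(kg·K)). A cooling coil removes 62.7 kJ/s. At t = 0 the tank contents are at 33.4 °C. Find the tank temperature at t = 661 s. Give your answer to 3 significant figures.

13.5 °C

Unsteady energy balance on the tank contents: M c_p dT/dt = ṁ c_p (T_in − T) − 62.7.
Rearrange: dT/dt = (T_ss − T)/τ with τ = M/ṁ = 402.68 s and T_ss = T_in − Q̇/(ṁ c_p) = 8.7357 °C.
This is linear first-order; T(t) = T_ss + (T₀ − T_ss) e^(−t/τ).
T(661) = 8.7357 + (24.664)·e^(−661/402.68) = 8.7357 + (24.664)·0.19369 = 13.513 °C.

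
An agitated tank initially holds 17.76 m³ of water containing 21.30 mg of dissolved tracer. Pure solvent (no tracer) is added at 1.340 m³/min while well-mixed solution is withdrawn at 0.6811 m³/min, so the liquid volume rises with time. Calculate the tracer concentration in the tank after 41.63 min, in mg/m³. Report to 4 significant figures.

Let m(t) be the amount of tracer. Volume: V(t) = V₀ + (Q_in − Q_out) t = 17.76 + 0.658900 t; V(41.63) = 45.1900 m³.
Species balance (pure solvent in): dm/dt = −Q_out · m/V(t).
Separate: dm/m = −Q_out dt/V(t) ⇒ ln(m/m₀) = −(Q_out/(Q_in−Q_out)) ln(V/V₀).
m = m₀ (V₀/V)^(Q_out/(Q_in−Q_out)) = 21.30 × (17.76/45.1900)^(1.03369) = 8.11175 mg.
C = m/V = 8.11175/45.1900 = 0.179503 mg/m³.

0.1795 mg/m³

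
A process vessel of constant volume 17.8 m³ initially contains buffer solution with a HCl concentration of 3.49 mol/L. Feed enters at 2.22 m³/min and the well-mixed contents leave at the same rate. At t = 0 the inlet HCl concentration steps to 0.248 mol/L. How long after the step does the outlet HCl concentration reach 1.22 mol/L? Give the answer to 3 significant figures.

9.66 min

Species balance: V dC/dt = Q(C_in − C) ⇒ τ = V/Q = 8.0180 min.
C(t) = C_in + (C₀ − C_in) e^(−t/τ). Set C = 1.22 and solve for t:
e^(−t/τ) = (C − C_in)/(C₀ − C_in) = (1.22 − 0.248)/(3.49 − 0.248) = 0.29981
t = −τ ln(…) = 8.0180 × 1.2046 = 9.6584 min.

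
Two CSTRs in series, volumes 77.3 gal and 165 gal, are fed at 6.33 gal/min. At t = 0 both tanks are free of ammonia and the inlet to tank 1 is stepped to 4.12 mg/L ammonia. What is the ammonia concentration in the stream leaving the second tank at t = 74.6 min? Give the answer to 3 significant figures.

Time constants: τᵢ = Vᵢ/Q for each well-mixed tank.
τ₁ = 77.3/6.33 = 12.212 min; τ₂ = 165/6.33 = 26.066 min.
Solving the cascade with C₁(0)=C₂(0)=0 gives C₂(t) = C_in[1 − (τ₁ e^(−t/τ₁) − τ₂ e^(−t/τ₂))/(τ₁ − τ₂)].
At t = 74.6: e^(−t/τ₁) = 0.0022230, e^(−t/τ₂) = 0.057158.
C₂ = 4.12·[1 − (12.212·0.0022230 − 26.066·0.057158)/(-13.855)] = 4.12·0.89442 = 3.6850 mg/L.

3.69 mg/L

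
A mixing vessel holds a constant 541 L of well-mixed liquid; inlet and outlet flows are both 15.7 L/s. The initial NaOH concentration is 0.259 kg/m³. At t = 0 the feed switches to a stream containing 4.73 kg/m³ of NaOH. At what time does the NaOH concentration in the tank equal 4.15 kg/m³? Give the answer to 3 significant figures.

70.4 s

Species balance: V dC/dt = Q(C_in − C) ⇒ τ = V/Q = 34.459 s.
C(t) = C_in + (C₀ − C_in) e^(−t/τ). Set C = 4.15 and solve for t:
e^(−t/τ) = (C − C_in)/(C₀ − C_in) = (4.15 − 4.73)/(0.259 − 4.73) = 0.12972
t = −τ ln(…) = 34.459 × 2.0423 = 70.376 s.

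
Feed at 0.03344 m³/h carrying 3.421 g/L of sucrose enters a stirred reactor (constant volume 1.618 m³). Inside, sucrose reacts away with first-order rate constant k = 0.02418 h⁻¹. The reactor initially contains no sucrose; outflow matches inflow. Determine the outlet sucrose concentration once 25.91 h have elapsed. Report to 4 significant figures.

1.083 g/L

Accumulation = in − out − consumed: V dC/dt = Q C_in − Q C − k V C.
This is linear with rate a = Q/V + k = 0.0448475 h⁻¹.
C_ss = Q C_in/(Q + kV) = 1.57653 g/L; C(t) = C_ss + (C₀ − C_ss) e^(−a t).
C(25.91) = 1.57653 + (-1.57653)·e^(−0.0448475·25.91) = 1.57653 + (-1.57653)·0.312860 = 1.08330 g/L.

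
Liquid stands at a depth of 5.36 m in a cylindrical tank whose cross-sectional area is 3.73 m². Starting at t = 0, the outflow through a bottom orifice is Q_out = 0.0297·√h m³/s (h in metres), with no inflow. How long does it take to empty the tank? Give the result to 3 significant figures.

With no inflow, A dh/dt = −0.0297 √h.
This is separable: 2 d(√h)/dt = −0.0297/A, so √h = √h₀ − (0.0297/(2A)) t.
Tank is empty when √h = 0: t_empty = 2A√h₀/0.0297.
t_empty = 2·3.73·√5.36/0.0297 = 7.4600·2.3152/0.0297 = 581.52 s.

582 s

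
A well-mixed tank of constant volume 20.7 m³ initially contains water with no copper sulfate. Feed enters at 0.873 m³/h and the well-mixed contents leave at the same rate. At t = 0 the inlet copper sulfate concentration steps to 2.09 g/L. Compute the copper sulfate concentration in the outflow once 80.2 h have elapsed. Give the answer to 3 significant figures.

Species balance on the tank: V dC/dt = Q(C_in − C).
Time constant τ = V/Q = 20.7/0.873 = 23.711 h.
C approaches C_in exponentially: C(t) = C_in + (C₀ − C_in) e^(−t/τ).
C(80.2) = 2.09 + (0 − 2.09)·e^(−80.2/23.711) = 2.09 + (-2.0900)·0.033968 = 2.0190 g/L.

2.02 g/L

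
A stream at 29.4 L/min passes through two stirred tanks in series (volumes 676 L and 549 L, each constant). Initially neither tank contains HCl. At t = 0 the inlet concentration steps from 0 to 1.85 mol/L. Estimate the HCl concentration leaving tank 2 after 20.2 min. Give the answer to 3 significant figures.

0.471 mol/L

Species balance on tank i: dCᵢ/dt = (Cᵢ₋₁ − Cᵢ)/τᵢ with τᵢ = Vᵢ/Q.
τ₁ = 676/29.4 = 22.993 min; τ₂ = 549/29.4 = 18.673 min.
Tank 1: C₁ = C_in(1 − e^(−t/τ₁)). Tank 2 (τ₁ ≠ τ₂): C₂ = C_in[1 − (τ₁ e^(−t/τ₁) − τ₂ e^(−t/τ₂))/(τ₁ − τ₂)].
At t = 20.2: e^(−t/τ₁) = 0.41540, e^(−t/τ₂) = 0.33900.
C₂ = 1.85·[1 − (22.993·0.41540 − 18.673·0.33900)/(4.3197)] = 1.85·0.25436 = 0.47057 mol/L.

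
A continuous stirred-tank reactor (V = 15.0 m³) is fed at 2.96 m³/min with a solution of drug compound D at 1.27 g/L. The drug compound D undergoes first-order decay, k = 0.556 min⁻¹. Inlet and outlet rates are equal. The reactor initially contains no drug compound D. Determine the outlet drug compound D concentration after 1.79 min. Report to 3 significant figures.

V dC/dt = Q(C_in − C) − k V C.
dC/dt = (Q/V) C_in − (Q/V + k) C; effective rate a = Q/V + k = 0.19733 + 0.556 = 0.75333 min⁻¹.
C_ss = Q C_in/(Q + kV) = 0.33267 g/L; C(t) = C_ss + (C₀ − C_ss) e^(−a t).
C(1.79) = 0.33267 + (-0.33267)·e^(−0.75333·1.79) = 0.33267 + (-0.33267)·0.25964 = 0.24630 g/L.

0.246 g/L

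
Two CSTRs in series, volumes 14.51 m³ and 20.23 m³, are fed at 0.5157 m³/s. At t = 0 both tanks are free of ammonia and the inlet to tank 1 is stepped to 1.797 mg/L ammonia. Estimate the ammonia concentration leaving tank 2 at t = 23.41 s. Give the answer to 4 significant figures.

Species balance on tank i: dCᵢ/dt = (Cᵢ₋₁ − Cᵢ)/τᵢ with τᵢ = Vᵢ/Q.
τ₁ = 14.51/0.5157 = 28.1365 s; τ₂ = 20.23/0.5157 = 39.2282 s.
Tank 1: C₁ = C_in(1 − e^(−t/τ₁)). Tank 2 (τ₁ ≠ τ₂): C₂ = C_in[1 − (τ₁ e^(−t/τ₁) − τ₂ e^(−t/τ₂))/(τ₁ − τ₂)].
At t = 23.41: e^(−t/τ₁) = 0.435172, e^(−t/τ₂) = 0.550590.
C₂ = 1.797·[1 − (28.1365·0.435172 − 39.2282·0.550590)/(-11.0917)] = 1.797·0.156625 = 0.281455 mg/L.

0.2815 mg/L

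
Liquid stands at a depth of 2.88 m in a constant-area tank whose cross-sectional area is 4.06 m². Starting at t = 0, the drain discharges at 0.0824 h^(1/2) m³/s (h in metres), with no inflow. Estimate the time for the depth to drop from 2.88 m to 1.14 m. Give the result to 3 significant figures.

62.0 s

With no inflow, A dh/dt = −0.0824 √h.
Separate and integrate: 2(√h − √h₀) = −(0.0824/A) t.
t = 2A(√h₀ − √h)/0.0824 = 2·4.06·(√2.88 − √1.14)/0.0824
  = 8.1200 × (1.6971 − 1.0677) / 0.0824 = 62.018 s.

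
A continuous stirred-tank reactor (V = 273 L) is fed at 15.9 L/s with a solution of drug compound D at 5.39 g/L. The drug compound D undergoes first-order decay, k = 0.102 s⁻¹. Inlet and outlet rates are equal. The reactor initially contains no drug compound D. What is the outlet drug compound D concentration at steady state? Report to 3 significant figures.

Species balance: V dC/dt = Q C_in − Q C − k V C.
Steady state (dC/dt = 0): C_ss = Q C_in/(Q + kV) = C_in/(1 + kV/Q).
C_ss = 15.9·5.39/(15.9 + 0.102·273) = 85.701/43.746 = 1.9591 g/L.

1.96 g/L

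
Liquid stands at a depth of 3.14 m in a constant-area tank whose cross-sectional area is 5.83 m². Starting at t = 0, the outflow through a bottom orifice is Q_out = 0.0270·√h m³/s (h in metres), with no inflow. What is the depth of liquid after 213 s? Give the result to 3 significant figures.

1.64 m

A dh/dt = −Q_out = −0.0270 √h.
This is separable: 2 d(√h)/dt = −0.0270/A, so √h = √h₀ − (0.0270/(2A)) t.
√h = √3.14 − 0.0270·213/(2·5.83) = 1.7720 − 0.49322 = 1.2788.
h = 1.2788² = 1.6353 m.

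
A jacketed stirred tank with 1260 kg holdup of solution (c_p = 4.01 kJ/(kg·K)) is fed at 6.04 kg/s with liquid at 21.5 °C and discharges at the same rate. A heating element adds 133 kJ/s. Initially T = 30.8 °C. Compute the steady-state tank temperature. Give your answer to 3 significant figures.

27.0 °C

M c_p dT/dt = ṁ c_p (T_in − T) + Q̇.
At steady state dT/dt = 0 ⇒ T_ss = T_in + Q̇/(ṁ c_p) = 21.5 + 133/(6.04·4.01) = 26.991 °C.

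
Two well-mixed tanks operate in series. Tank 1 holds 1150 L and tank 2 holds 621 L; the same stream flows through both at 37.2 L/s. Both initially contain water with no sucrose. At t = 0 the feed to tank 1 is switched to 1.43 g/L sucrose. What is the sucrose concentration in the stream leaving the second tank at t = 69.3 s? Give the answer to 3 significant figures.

Time constants: τᵢ = Vᵢ/Q for each well-mixed tank.
τ₁ = 1150/37.2 = 30.914 s; τ₂ = 621/37.2 = 16.694 s.
Tank 1: C₁ = C_in(1 − e^(−t/τ₁)). Tank 2 (τ₁ ≠ τ₂): C₂ = C_in[1 − (τ₁ e^(−t/τ₁) − τ₂ e^(−t/τ₂))/(τ₁ − τ₂)].
At t = 69.3: e^(−t/τ₁) = 0.10628, e^(−t/τ₂) = 0.015744.
C₂ = 1.43·[1 − (30.914·0.10628 − 16.694·0.015744)/(14.220)] = 1.43·0.78744 = 1.1260 g/L.

1.13 g/L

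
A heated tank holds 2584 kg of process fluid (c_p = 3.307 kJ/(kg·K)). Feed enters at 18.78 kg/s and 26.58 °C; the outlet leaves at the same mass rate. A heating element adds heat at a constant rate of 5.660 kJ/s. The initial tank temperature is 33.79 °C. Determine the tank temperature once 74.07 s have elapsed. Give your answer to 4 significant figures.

30.83 °C

M c_p dT/dt = ṁ c_p (T_in − T) + Q̇.
Rearrange: dT/dt = (T_ss − T)/τ with τ = M/ṁ = 137.593 s and T_ss = T_in + Q̇/(ṁ c_p) = 26.6711 °C.
Integrating: T(t) = T_ss + (T₀ − T_ss) e^(−t/τ).
T(74.07) = 26.6711 + (7.11886)·e^(−74.07/137.593) = 26.6711 + (7.11886)·0.583725 = 30.8266 °C.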